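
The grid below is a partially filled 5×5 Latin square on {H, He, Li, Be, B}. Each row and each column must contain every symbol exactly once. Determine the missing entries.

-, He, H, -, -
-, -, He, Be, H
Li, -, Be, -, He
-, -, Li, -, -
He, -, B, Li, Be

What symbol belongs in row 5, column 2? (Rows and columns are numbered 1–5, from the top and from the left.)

H

Cell (r1,c4): row 1 has {H,He}; column 4 has {Li,Be} → B.
Cell (r1,c5): row 1 has {H,He,B}; column 5 has {H,He,Be} → Li.
Cell (r2,c1): row 2 has {H,He,Be}; column 1 has {He,Li} → B.
Cell (r2,c2): row 2 has {H,He,Be,B}; column 2 has {He} → Li.
Cell (r3,c4): row 3 has {He,Li,Be}; column 4 has {Li,Be,B} → H.
Cell (r4,c4): row 4 has {Li}; column 4 has {H,Li,Be,B} → He.
Cell (r4,c5): row 4 has {He,Li}; column 5 has {H,He,Li,Be} → B.
Cell (r5,c2): row 5 has {He,Li,Be,B}; column 2 has {He,Li} → H.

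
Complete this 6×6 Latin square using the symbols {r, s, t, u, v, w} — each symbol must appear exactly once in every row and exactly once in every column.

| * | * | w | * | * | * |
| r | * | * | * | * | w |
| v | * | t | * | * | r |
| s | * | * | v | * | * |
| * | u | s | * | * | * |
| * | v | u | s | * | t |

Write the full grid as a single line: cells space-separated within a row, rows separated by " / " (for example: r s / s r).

u r w t v s / r t v u s w / v s t w u r / s w r v t u / t u s r w v / w v u s r t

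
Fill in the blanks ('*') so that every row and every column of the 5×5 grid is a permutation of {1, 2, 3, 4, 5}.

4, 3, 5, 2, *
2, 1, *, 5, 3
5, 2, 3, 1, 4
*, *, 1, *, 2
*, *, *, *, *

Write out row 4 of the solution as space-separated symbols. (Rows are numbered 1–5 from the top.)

(r1,c5) = 1
(r2,c3) = 4
(r4,c1) = 3
(r4,c4) = 4
(r5,c1) = 1
(r5,c3) = 2
(r5,c4) = 3
(r5,c5) = 5
(r4,c2) = 5

3 5 1 4 2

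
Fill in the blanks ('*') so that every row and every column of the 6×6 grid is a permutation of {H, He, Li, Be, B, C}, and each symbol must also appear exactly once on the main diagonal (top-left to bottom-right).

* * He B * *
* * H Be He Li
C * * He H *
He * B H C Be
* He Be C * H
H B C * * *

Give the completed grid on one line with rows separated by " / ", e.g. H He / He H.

At row 1, column 6: row 1 has {He,B}; column 6 has {H,Li,Be}; that leaves C.
At row 2, column 1: row 2 has {H,He,Li,Be}; column 1 has {H,He,C}; that leaves B.
At row 2, column 2: row 2 has {H,He,Li,Be,B}; column 2 has {He,B}; the diagonal has {H}; that leaves C.
At row 3, column 3: row 3 has {H,He,C}; column 3 has {H,He,Be,B,C}; the diagonal has {H,C}; that leaves Li.
At row 3, column 6: row 3 has {H,He,Li,C}; column 6 has {H,Li,Be,C}; that leaves B.
At row 4, column 2: row 4 has {H,He,Be,B,C}; column 2 has {He,B,C}; that leaves Li.
At row 5, column 1: row 5 has {H,He,Be,C}; column 1 has {H,He,B,C}; that leaves Li.
At row 5, column 5: row 5 has {H,He,Li,Be,C}; column 5 has {H,He,C}; the diagonal has {H,Li,C}; that leaves B.
At row 6, column 4: row 6 has {H,B,C}; column 4 has {H,He,Be,B,C}; that leaves Li.
At row 6, column 5: row 6 has {H,Li,B,C}; column 5 has {H,He,B,C}; that leaves Be.
At row 6, column 6: row 6 has {H,Li,Be,B,C}; column 6 has {H,Li,Be,B,C}; the diagonal has {H,Li,B,C}; that leaves He.
At row 1, column 1: row 1 has {He,B,C}; column 1 has {H,He,Li,B,C}; the diagonal has {H,He,Li,B,C}; that leaves Be.
At row 1, column 2: row 1 has {He,Be,B,C}; column 2 has {He,Li,B,C}; that leaves H.
At row 1, column 5: row 1 has {H,He,Be,B,C}; column 5 has {H,He,Be,B,C}; that leaves Li.
At row 3, column 2: row 3 has {H,He,Li,B,C}; column 2 has {H,He,Li,B,C}; that leaves Be.

Be H He B Li C / B C H Be He Li / C Be Li He H B / He Li B H C Be / Li He Be C B H / H B C Li Be He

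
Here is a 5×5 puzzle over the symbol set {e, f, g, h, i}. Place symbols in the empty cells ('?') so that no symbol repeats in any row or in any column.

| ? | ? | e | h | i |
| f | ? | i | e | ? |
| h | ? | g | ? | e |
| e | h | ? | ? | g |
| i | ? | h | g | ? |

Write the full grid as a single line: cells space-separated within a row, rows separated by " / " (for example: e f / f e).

g f e h i / f g i e h / h i g f e / e h f i g / i e h g f

Cell (r1,c1): row 1 has {e,h,i}; column 1 has {e,f,h,i} → g.
Cell (r1,c2): row 1 has {e,g,h,i}; column 2 has {h} → f.
Cell (r2,c2): row 2 has {e,f,i}; column 2 has {f,h} → g.
Cell (r2,c5): row 2 has {e,f,g,i}; column 5 has {e,g,i} → h.
Cell (r3,c2): row 3 has {e,g,h}; column 2 has {f,g,h} → i.
Cell (r3,c4): row 3 has {e,g,h,i}; column 4 has {e,g,h} → f.
Cell (r4,c3): row 4 has {e,g,h}; column 3 has {e,g,h,i} → f.
Cell (r4,c4): row 4 has {e,f,g,h}; column 4 has {e,f,g,h} → i.
Cell (r5,c2): row 5 has {g,h,i}; column 2 has {f,g,h,i} → e.
Cell (r5,c5): row 5 has {e,g,h,i}; column 5 has {e,g,h,i} → f.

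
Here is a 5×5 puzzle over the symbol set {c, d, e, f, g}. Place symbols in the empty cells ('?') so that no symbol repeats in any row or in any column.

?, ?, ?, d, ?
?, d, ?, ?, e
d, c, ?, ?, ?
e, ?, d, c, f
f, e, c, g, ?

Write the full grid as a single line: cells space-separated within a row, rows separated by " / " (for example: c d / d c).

g f e d c / c d g f e / d c f e g / e g d c f / f e c g d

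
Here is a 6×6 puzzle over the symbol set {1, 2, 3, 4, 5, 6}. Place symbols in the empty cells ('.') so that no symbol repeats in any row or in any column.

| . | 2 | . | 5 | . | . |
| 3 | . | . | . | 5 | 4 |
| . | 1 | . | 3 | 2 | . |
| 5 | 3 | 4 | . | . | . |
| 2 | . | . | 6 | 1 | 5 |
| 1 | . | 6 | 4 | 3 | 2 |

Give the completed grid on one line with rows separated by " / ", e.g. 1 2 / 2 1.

6 2 1 5 4 3 / 3 6 2 1 5 4 / 4 1 5 3 2 6 / 5 3 4 2 6 1 / 2 4 3 6 1 5 / 1 5 6 4 3 2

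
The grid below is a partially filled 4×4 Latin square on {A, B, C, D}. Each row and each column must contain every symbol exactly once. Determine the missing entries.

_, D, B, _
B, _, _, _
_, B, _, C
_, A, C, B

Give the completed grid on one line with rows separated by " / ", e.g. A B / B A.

C D B A / B C A D / A B D C / D A C B

(r1,c4) = A
(r2,c2) = C
(r2,c4) = D
(r4,c1) = D
(r1,c1) = C
(r2,c3) = A
(r3,c1) = A
(r3,c3) = D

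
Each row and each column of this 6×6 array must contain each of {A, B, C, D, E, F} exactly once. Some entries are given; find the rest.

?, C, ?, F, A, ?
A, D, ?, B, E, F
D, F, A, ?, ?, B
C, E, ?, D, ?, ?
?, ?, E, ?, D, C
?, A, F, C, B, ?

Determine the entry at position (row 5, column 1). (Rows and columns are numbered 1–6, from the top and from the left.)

F

(r2,c3) = C
(r3,c4) = E
(r3,c5) = C
(r4,c3) = B
(r4,c5) = F
(r4,c6) = A
(r5,c2) = B
(r5,c4) = A
(r6,c1) = E
(r6,c6) = D
(r1,c1) = B
(r1,c3) = D
(r1,c6) = E
(r5,c1) = F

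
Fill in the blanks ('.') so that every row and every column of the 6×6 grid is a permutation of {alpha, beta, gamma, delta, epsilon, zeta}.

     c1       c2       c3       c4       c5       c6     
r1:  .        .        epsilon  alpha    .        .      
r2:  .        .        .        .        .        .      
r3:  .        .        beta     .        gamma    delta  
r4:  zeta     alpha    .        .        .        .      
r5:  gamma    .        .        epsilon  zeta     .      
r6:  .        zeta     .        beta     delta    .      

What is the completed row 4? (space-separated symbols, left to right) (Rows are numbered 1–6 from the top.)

row 1 has {alpha,epsilon}; column 5 has {gamma,delta,zeta} — only beta is left for (r1,c5).
row 3 has {beta,gamma,delta}; column 2 has {alpha,zeta} — only epsilon is left for (r3,c2).
row 3 has {beta,gamma,delta,epsilon}; column 4 has {alpha,beta,epsilon} — only zeta is left for (r3,c4).
row 4 has {alpha,zeta}; column 5 has {beta,gamma,delta,zeta} — only epsilon is left for (r4,c5).
row 1 has {alpha,beta,epsilon}; column 1 has {gamma,zeta} — only delta is left for (r1,c1).
row 1 has {alpha,beta,delta,epsilon}; column 2 has {alpha,epsilon,zeta} — only gamma is left for (r1,c2).
row 1 has {alpha,beta,gamma,delta,epsilon}; column 6 has {delta} — only zeta is left for (r1,c6).
row 2 is empty so far; column 5 has {beta,gamma,delta,epsilon,zeta} — only alpha is left for (r2,c5).
row 3 has {beta,gamma,delta,epsilon,zeta}; column 1 has {gamma,delta,zeta} — only alpha is left for (r3,c1).
row 6 has {beta,delta,zeta}; column 1 has {alpha,gamma,delta,zeta} — only epsilon is left for (r6,c1).
row 2 has {alpha}; column 1 has {alpha,gamma,delta,epsilon,zeta} — only beta is left for (r2,c1).
row 2 has {alpha,beta}; column 2 has {alpha,gamma,epsilon,zeta} — only delta is left for (r2,c2).
row 2 has {alpha,beta,delta}; column 4 has {alpha,beta,epsilon,zeta} — only gamma is left for (r2,c4).
row 2 has {alpha,beta,gamma,delta}; column 6 has {delta,zeta} — only epsilon is left for (r2,c6).
row 4 has {alpha,epsilon,zeta}; column 4 has {alpha,beta,gamma,epsilon,zeta} — only delta is left for (r4,c4).
row 5 has {gamma,epsilon,zeta}; column 2 has {alpha,gamma,delta,epsilon,zeta} — only beta is left for (r5,c2).
row 5 has {beta,gamma,epsilon,zeta}; column 6 has {delta,epsilon,zeta} — only alpha is left for (r5,c6).
row 6 has {beta,delta,epsilon,zeta}; column 6 has {alpha,delta,epsilon,zeta} — only gamma is left for (r6,c6).
row 2 has {alpha,beta,gamma,delta,epsilon}; column 3 has {beta,epsilon} — only zeta is left for (r2,c3).
row 4 has {alpha,delta,epsilon,zeta}; column 3 has {beta,epsilon,zeta} — only gamma is left for (r4,c3).
row 4 has {alpha,gamma,delta,epsilon,zeta}; column 6 has {alpha,gamma,delta,epsilon,zeta} — only beta is left for (r4,c6).

zeta alpha gamma delta epsilon beta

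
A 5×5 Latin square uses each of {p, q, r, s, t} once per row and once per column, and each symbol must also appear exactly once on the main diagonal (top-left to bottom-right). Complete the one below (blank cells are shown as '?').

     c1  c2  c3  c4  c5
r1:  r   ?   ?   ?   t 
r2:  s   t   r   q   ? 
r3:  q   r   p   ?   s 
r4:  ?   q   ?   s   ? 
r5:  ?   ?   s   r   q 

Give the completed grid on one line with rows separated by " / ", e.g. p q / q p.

r s q p t / s t r q p / q r p t s / p q t s r / t p s r q

At row 1, column 3: row 1 has {r,t}; column 3 has {p,r,s}; that leaves q.
At row 1, column 4: row 1 has {q,r,t}; column 4 has {q,r,s}; that leaves p.
At row 2, column 5: row 2 has {q,r,s,t}; column 5 has {q,s,t}; that leaves p.
At row 3, column 4: row 3 has {p,q,r,s}; column 4 has {p,q,r,s}; that leaves t.
At row 4, column 3: row 4 has {q,s}; column 3 has {p,q,r,s}; that leaves t.
At row 4, column 5: row 4 has {q,s,t}; column 5 has {p,q,s,t}; that leaves r.
At row 5, column 2: row 5 has {q,r,s}; column 2 has {q,r,t}; that leaves p.
At row 1, column 2: row 1 has {p,q,r,t}; column 2 has {p,q,r,t}; that leaves s.
At row 4, column 1: row 4 has {q,r,s,t}; column 1 has {q,r,s}; that leaves p.
At row 5, column 1: row 5 has {p,q,r,s}; column 1 has {p,q,r,s}; that leaves t.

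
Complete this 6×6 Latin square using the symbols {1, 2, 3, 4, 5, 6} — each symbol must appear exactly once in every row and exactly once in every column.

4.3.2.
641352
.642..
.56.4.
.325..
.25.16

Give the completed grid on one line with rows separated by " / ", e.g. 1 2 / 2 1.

4 1 3 6 2 5 / 6 4 1 3 5 2 / 5 6 4 2 3 1 / 2 5 6 1 4 3 / 1 3 2 5 6 4 / 3 2 5 4 1 6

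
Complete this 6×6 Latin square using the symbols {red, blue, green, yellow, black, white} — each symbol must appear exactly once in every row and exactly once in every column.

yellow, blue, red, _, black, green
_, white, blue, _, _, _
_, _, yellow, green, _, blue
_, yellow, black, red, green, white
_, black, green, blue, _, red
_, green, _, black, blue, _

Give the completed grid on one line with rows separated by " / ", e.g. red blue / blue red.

yellow blue red white black green / green white blue yellow red black / black red yellow green white blue / blue yellow black red green white / white black green blue yellow red / red green white black blue yellow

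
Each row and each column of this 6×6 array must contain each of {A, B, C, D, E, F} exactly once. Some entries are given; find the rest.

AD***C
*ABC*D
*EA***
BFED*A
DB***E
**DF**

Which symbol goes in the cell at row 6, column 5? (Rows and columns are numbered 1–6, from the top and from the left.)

A

(r1,c3) = F
(r3,c4) = B
(r3,c6) = F
(r4,c5) = C
(r5,c3) = C
(r5,c4) = A
(r5,c5) = F
(r6,c2) = C
(r6,c6) = B
(r1,c4) = E
(r1,c5) = B
(r2,c5) = E
(r3,c1) = C
(r3,c5) = D
(r6,c1) = E
(r6,c5) = A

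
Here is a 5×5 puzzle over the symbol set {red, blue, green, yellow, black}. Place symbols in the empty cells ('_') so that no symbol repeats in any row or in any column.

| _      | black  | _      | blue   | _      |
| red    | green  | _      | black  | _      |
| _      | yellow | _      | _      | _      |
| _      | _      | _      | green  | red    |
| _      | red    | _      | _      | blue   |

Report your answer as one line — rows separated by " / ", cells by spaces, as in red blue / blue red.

Cell (r2,c5): row 2 has {red,green,black}; column 5 has {red,blue} → yellow.
Cell (r3,c4): row 3 has {yellow}; column 4 has {blue,green,black} → red.
Cell (r4,c2): row 4 has {red,green}; column 2 has {red,green,yellow,black} → blue.
Cell (r5,c4): row 5 has {red,blue}; column 4 has {red,blue,green,black} → yellow.
Cell (r1,c5): row 1 has {blue,black}; column 5 has {red,blue,yellow} → green.
Cell (r2,c3): row 2 has {red,green,yellow,black}; column 3 is empty so far → blue.
Cell (r3,c5): row 3 has {red,yellow}; column 5 has {red,blue,green,yellow} → black.
Cell (r1,c1): row 1 has {blue,green,black}; column 1 has {red} → yellow.
Cell (r1,c3): row 1 has {blue,green,yellow,black}; column 3 has {blue} → red.
Cell (r3,c3): row 3 has {red,yellow,black}; column 3 has {red,blue} → green.
Cell (r4,c1): row 4 has {red,blue,green}; column 1 has {red,yellow} → black.
Cell (r4,c3): row 4 has {red,blue,green,black}; column 3 has {red,blue,green} → yellow.
Cell (r5,c1): row 5 has {red,blue,yellow}; column 1 has {red,yellow,black} → green.
Cell (r5,c3): row 5 has {red,blue,green,yellow}; column 3 has {red,blue,green,yellow} → black.
Cell (r3,c1): row 3 has {red,green,yellow,black}; column 1 has {red,green,yellow,black} → blue.

yellow black red blue green / red green blue black yellow / blue yellow green red black / black blue yellow green red / green red black yellow blue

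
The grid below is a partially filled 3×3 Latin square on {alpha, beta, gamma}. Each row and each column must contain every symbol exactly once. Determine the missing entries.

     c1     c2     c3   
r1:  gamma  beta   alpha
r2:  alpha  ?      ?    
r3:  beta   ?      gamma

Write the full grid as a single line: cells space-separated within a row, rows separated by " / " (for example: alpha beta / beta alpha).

gamma beta alpha / alpha gamma beta / beta alpha gamma

(r2,c2) = gamma
(r2,c3) = beta
(r3,c2) = alpha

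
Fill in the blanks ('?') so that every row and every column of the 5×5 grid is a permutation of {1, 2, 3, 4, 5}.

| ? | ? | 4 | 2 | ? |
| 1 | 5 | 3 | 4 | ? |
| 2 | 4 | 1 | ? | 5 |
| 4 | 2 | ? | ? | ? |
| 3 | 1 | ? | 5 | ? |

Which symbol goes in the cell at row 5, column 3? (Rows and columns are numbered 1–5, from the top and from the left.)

2

(r1,c1) = 5
(r1,c2) = 3
(r1,c5) = 1
(r2,c5) = 2
(r3,c4) = 3
(r4,c3) = 5
(r4,c4) = 1
(r4,c5) = 3
(r5,c3) = 2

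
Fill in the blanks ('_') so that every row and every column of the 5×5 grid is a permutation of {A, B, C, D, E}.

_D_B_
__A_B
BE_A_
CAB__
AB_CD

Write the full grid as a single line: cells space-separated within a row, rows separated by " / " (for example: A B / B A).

E D C B A / D C A E B / B E D A C / C A B D E / A B E C D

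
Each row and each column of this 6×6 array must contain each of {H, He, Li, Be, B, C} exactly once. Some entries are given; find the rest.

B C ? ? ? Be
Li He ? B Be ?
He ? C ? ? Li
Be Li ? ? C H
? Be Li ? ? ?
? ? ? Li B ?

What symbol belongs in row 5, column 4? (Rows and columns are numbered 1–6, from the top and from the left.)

C

row 2 has {He,Li,Be,B}; column 3 has {Li,C} — only H is left for (r2,c3).
row 2 has {H,He,Li,Be,B}; column 6 has {H,Li,Be} — only C is left for (r2,c6).
row 3 has {He,Li,C}; column 5 has {Be,B,C} — only H is left for (r3,c5).
row 4 has {H,Li,Be,C}; column 4 has {Li,B} — only He is left for (r4,c4).
row 5 has {Li,Be}; column 5 has {H,Be,B,C} — only He is left for (r5,c5).
row 5 has {He,Li,Be}; column 6 has {H,Li,Be,C} — only B is left for (r5,c6).
row 6 has {Li,B}; column 2 has {He,Li,Be,C} — only H is left for (r6,c2).
row 6 has {H,Li,B}; column 6 has {H,Li,Be,B,C} — only He is left for (r6,c6).
row 1 has {Be,B,C}; column 3 has {H,Li,C} — only He is left for (r1,c3).
row 1 has {He,Be,B,C}; column 4 has {He,Li,B} — only H is left for (r1,c4).
row 1 has {H,He,Be,B,C}; column 5 has {H,He,Be,B,C} — only Li is left for (r1,c5).
row 3 has {H,He,Li,C}; column 2 has {H,He,Li,Be,C} — only B is left for (r3,c2).
row 3 has {H,He,Li,B,C}; column 4 has {H,He,Li,B} — only Be is left for (r3,c4).
row 4 has {H,He,Li,Be,C}; column 3 has {H,He,Li,C} — only B is left for (r4,c3).
row 5 has {He,Li,Be,B}; column 4 has {H,He,Li,Be,B} — only C is left for (r5,c4).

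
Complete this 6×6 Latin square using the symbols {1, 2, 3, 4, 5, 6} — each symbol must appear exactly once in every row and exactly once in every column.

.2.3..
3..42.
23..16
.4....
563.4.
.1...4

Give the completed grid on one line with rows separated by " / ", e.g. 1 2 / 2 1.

4 2 1 3 6 5 / 3 5 6 4 2 1 / 2 3 4 5 1 6 / 1 4 2 6 5 3 / 5 6 3 1 4 2 / 6 1 5 2 3 4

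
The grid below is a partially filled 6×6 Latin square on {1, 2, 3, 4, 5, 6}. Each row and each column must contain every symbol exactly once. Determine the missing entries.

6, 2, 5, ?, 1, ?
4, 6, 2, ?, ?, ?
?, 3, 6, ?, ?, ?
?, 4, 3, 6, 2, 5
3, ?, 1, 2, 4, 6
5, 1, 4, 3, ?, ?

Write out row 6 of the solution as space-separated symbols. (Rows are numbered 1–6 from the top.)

(r1,c4) = 4
(r1,c6) = 3
(r2,c6) = 1
(r3,c5) = 5
(r4,c1) = 1
(r5,c2) = 5
(r6,c5) = 6
(r6,c6) = 2

5 1 4 3 6 2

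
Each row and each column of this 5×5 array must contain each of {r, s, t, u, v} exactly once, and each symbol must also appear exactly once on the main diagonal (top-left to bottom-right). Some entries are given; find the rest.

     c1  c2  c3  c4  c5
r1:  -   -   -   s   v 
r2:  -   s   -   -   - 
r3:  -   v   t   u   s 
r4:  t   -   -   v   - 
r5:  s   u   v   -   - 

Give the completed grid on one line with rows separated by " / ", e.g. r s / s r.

u t r s v / v s u r t / r v t u s / t r s v u / s u v t r

(r3,c1) = r
(r4,c2) = r
(r4,c5) = u
(r5,c5) = r
(r1,c1) = u
(r1,c2) = t
(r1,c3) = r
(r2,c1) = v
(r2,c3) = u
(r2,c5) = t
(r4,c3) = s
(r5,c4) = t
(r2,c4) = r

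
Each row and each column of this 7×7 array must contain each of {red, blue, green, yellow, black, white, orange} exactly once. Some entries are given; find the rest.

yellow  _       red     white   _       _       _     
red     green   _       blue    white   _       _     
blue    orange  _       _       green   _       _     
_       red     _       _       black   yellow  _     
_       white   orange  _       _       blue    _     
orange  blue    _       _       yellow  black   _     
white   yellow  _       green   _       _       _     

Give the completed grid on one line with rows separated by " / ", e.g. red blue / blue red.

yellow black red white blue green orange / red green black blue white orange yellow / blue orange yellow black green white red / green red white orange black yellow blue / black white orange yellow red blue green / orange blue green red yellow black white / white yellow blue green orange red black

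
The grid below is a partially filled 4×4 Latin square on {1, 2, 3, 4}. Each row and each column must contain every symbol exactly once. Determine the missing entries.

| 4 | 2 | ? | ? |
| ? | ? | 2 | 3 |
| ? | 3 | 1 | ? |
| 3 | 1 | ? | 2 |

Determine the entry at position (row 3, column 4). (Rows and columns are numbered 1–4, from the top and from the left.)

4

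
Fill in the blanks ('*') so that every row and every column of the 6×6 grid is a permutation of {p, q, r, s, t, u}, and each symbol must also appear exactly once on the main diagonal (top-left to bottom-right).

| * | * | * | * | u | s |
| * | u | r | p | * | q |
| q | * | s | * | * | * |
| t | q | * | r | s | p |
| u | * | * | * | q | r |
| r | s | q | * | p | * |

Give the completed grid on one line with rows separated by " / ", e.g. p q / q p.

p r t q u s / s u r p t q / q p s t r u / t q u r s p / u t p s q r / r s q u p t

Cell (r1,c1): row 1 has {s,u}; column 1 has {q,r,t,u}; the diagonal has {q,r,s,u} → p.
Cell (r1,c3): row 1 has {p,s,u}; column 3 has {q,r,s} → t.
Cell (r1,c4): row 1 has {p,s,t,u}; column 4 has {p,r} → q.
Cell (r2,c1): row 2 has {p,q,r,u}; column 1 has {p,q,r,t,u} → s.
Cell (r2,c5): row 2 has {p,q,r,s,u}; column 5 has {p,q,s,u} → t.
Cell (r3,c5): row 3 has {q,s}; column 5 has {p,q,s,t,u} → r.
Cell (r4,c3): row 4 has {p,q,r,s,t}; column 3 has {q,r,s,t} → u.
Cell (r5,c3): row 5 has {q,r,u}; column 3 has {q,r,s,t,u} → p.
Cell (r6,c6): row 6 has {p,q,r,s}; column 6 has {p,q,r,s}; the diagonal has {p,q,r,s,u} → t.
Cell (r1,c2): row 1 has {p,q,s,t,u}; column 2 has {q,s,u} → r.
Cell (r3,c6): row 3 has {q,r,s}; column 6 has {p,q,r,s,t} → u.
Cell (r5,c2): row 5 has {p,q,r,u}; column 2 has {q,r,s,u} → t.
Cell (r5,c4): row 5 has {p,q,r,t,u}; column 4 has {p,q,r} → s.
Cell (r6,c4): row 6 has {p,q,r,s,t}; column 4 has {p,q,r,s} → u.
Cell (r3,c2): row 3 has {q,r,s,u}; column 2 has {q,r,s,t,u} → p.
Cell (r3,c4): row 3 has {p,q,r,s,u}; column 4 has {p,q,r,s,u} → t.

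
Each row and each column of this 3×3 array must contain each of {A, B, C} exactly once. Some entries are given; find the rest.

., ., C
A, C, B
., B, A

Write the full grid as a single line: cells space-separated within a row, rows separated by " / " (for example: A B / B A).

B A C / A C B / C B A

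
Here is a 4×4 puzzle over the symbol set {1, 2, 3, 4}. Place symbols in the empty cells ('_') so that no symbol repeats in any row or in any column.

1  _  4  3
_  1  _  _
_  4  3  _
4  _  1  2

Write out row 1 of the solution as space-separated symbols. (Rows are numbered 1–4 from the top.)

1 2 4 3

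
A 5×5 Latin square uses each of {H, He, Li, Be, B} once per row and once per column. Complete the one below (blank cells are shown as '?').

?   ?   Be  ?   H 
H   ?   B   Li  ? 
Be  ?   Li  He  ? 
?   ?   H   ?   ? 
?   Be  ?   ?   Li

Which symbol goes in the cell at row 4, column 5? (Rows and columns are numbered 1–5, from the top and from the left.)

Cell (r1,c4): row 1 has {H,Be}; column 4 has {He,Li} → B.
Cell (r2,c2): row 2 has {H,Li,B}; column 2 has {Be} → He.
Cell (r2,c5): row 2 has {H,He,Li,B}; column 5 has {H,Li} → Be.
Cell (r3,c5): row 3 has {He,Li,Be}; column 5 has {H,Li,Be} → B.
Cell (r4,c4): row 4 has {H}; column 4 has {He,Li,B} → Be.
Cell (r4,c5): row 4 has {H,Be}; column 5 has {H,Li,Be,B} → He.

He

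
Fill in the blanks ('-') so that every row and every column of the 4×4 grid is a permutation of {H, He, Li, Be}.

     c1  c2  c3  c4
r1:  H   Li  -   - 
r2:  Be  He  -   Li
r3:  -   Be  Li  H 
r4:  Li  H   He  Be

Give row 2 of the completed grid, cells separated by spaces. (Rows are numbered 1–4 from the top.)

Be He H Li

(r1,c3) = Be
(r1,c4) = He
(r2,c3) = H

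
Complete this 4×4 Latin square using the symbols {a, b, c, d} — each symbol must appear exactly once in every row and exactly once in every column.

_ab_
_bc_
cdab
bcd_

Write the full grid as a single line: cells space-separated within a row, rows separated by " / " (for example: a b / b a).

d a b c / a b c d / c d a b / b c d a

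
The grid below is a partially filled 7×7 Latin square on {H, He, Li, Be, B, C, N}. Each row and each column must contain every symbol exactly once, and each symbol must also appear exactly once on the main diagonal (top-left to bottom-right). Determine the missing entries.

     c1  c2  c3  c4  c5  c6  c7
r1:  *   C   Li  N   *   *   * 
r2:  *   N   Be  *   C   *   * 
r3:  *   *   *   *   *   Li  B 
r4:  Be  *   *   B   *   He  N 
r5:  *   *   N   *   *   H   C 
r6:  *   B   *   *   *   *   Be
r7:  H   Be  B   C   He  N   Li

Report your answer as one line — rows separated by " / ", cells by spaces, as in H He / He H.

He C Li N B Be H / Li N Be H C B He / C He H Be N Li B / Be H C B Li He N / B Li N He Be H C / N B He Li H C Be / H Be B C He N Li

row 1 has {Li,C,N}; column 1 has {H,Be}; the diagonal has {Li,B,N} — only He is left for (r1,c1).
row 1 has {He,Li,C,N}; column 7 has {Li,Be,B,C,N} — only H is left for (r1,c7).
row 2 has {Be,C,N}; column 6 has {H,He,Li,N} — only B is left for (r2,c6).
row 2 has {Be,B,C,N}; column 7 has {H,Li,Be,B,C,N} — only He is left for (r2,c7).
row 5 has {H,C,N}; column 5 has {He,C}; the diagonal has {He,Li,B,N} — only Be is left for (r5,c5).
row 6 has {Be,B}; column 6 has {H,He,Li,B,N}; the diagonal has {He,Li,Be,B,N} — only C is left for (r6,c6).
row 1 has {H,He,Li,C,N}; column 5 has {He,Be,C} — only B is left for (r1,c5).
row 1 has {H,He,Li,B,C,N}; column 6 has {H,He,Li,B,C,N} — only Be is left for (r1,c6).
row 2 has {He,Be,B,C,N}; column 1 has {H,He,Be} — only Li is left for (r2,c1).
row 2 has {He,Li,Be,B,C,N}; column 4 has {B,C,N} — only H is left for (r2,c4).
row 3 has {Li,B}; column 3 has {Li,Be,B,N}; the diagonal has {He,Li,Be,B,C,N} — only H is left for (r3,c3).
row 3 has {H,Li,B}; column 5 has {He,Be,B,C} — only N is left for (r3,c5).
row 4 has {He,Be,B,N}; column 3 has {H,Li,Be,B,N} — only C is left for (r4,c3).
row 5 has {H,Be,C,N}; column 1 has {H,He,Li,Be} — only B is left for (r5,c1).
row 6 has {Be,B,C}; column 1 has {H,He,Li,Be,B} — only N is left for (r6,c1).
row 6 has {Be,B,C,N}; column 3 has {H,Li,Be,B,C,N} — only He is left for (r6,c3).
row 6 has {He,Be,B,C,N}; column 4 has {H,B,C,N} — only Li is left for (r6,c4).
row 6 has {He,Li,Be,B,C,N}; column 5 has {He,Be,B,C,N} — only H is left for (r6,c5).
row 3 has {H,Li,B,N}; column 1 has {H,He,Li,Be,B,N} — only C is left for (r3,c1).
row 3 has {H,Li,B,C,N}; column 2 has {Be,B,C,N} — only He is left for (r3,c2).
row 3 has {H,He,Li,B,C,N}; column 4 has {H,Li,B,C,N} — only Be is left for (r3,c4).
row 4 has {He,Be,B,C,N}; column 5 has {H,He,Be,B,C,N} — only Li is left for (r4,c5).
row 5 has {H,Be,B,C,N}; column 2 has {He,Be,B,C,N} — only Li is left for (r5,c2).
row 5 has {H,Li,Be,B,C,N}; column 4 has {H,Li,Be,B,C,N} — only He is left for (r5,c4).
row 4 has {He,Li,Be,B,C,N}; column 2 has {He,Li,Be,B,C,N} — only H is left for (r4,c2).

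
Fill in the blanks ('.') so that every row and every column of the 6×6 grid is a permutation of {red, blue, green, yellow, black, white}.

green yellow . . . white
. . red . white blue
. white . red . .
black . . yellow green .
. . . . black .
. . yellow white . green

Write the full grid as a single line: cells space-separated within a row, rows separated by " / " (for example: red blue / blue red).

(r2,c1): row 2 has {red,blue,white}; column 1 has {green,black}, so it must be yellow.
(r3,c1): row 3 has {red,white}; column 1 has {green,yellow,black}, so it must be blue.
(r3,c5): row 3 has {red,blue,white}; column 5 has {green,black,white}, so it must be yellow.
(r3,c6): row 3 has {red,blue,yellow,white}; column 6 has {blue,green,white}, so it must be black.
(r4,c6): row 4 has {green,yellow,black}; column 6 has {blue,green,black,white}, so it must be red.
(r5,c6): row 5 has {black}; column 6 has {red,blue,green,black,white}, so it must be yellow.
(r6,c1): row 6 has {green,yellow,white}; column 1 has {blue,green,yellow,black}, so it must be red.
(r6,c5): row 6 has {red,green,yellow,white}; column 5 has {green,yellow,black,white}, so it must be blue.
(r1,c5): row 1 has {green,yellow,white}; column 5 has {blue,green,yellow,black,white}, so it must be red.
(r3,c3): row 3 has {red,blue,yellow,black,white}; column 3 has {red,yellow}, so it must be green.
(r4,c2): row 4 has {red,green,yellow,black}; column 2 has {yellow,white}, so it must be blue.
(r4,c3): row 4 has {red,blue,green,yellow,black}; column 3 has {red,green,yellow}, so it must be white.
(r5,c1): row 5 has {yellow,black}; column 1 has {red,blue,green,yellow,black}, so it must be white.
(r5,c3): row 5 has {yellow,black,white}; column 3 has {red,green,yellow,white}, so it must be blue.
(r5,c4): row 5 has {blue,yellow,black,white}; column 4 has {red,yellow,white}, so it must be green.
(r6,c2): row 6 has {red,blue,green,yellow,white}; column 2 has {blue,yellow,white}, so it must be black.
(r1,c3): row 1 has {red,green,yellow,white}; column 3 has {red,blue,green,yellow,white}, so it must be black.
(r1,c4): row 1 has {red,green,yellow,black,white}; column 4 has {red,green,yellow,white}, so it must be blue.
(r2,c2): row 2 has {red,blue,yellow,white}; column 2 has {blue,yellow,black,white}, so it must be green.
(r2,c4): row 2 has {red,blue,green,yellow,white}; column 4 has {red,blue,green,yellow,white}, so it must be black.
(r5,c2): row 5 has {blue,green,yellow,black,white}; column 2 has {blue,green,yellow,black,white}, so it must be red.

green yellow black blue red white / yellow green red black white blue / blue white green red yellow black / black blue white yellow green red / white red blue green black yellow / red black yellow white blue green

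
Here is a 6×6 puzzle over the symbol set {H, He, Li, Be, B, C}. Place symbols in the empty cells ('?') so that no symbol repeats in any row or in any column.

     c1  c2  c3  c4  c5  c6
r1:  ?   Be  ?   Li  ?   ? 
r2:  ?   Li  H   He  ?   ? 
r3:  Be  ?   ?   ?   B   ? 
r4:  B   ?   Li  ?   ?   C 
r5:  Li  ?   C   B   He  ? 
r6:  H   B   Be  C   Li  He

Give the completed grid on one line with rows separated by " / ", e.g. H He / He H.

He Be B Li C H / C Li H He Be B / Be C He H B Li / B He Li Be H C / Li H C B He Be / H B Be C Li He

row 2 has {H,He,Li}; column 1 has {H,Li,Be,B} — only C is left for (r2,c1).
row 2 has {H,He,Li,C}; column 5 has {He,Li,B} — only Be is left for (r2,c5).
row 2 has {H,He,Li,Be,C}; column 6 has {He,C} — only B is left for (r2,c6).
row 3 has {Be,B}; column 3 has {H,Li,Be,C} — only He is left for (r3,c3).
row 3 has {He,Be,B}; column 4 has {He,Li,B,C} — only H is left for (r3,c4).
row 3 has {H,He,Be,B}; column 6 has {He,B,C} — only Li is left for (r3,c6).
row 4 has {Li,B,C}; column 4 has {H,He,Li,B,C} — only Be is left for (r4,c4).
row 4 has {Li,Be,B,C}; column 5 has {He,Li,Be,B} — only H is left for (r4,c5).
row 5 has {He,Li,B,C}; column 2 has {Li,Be,B} — only H is left for (r5,c2).
row 5 has {H,He,Li,B,C}; column 6 has {He,Li,B,C} — only Be is left for (r5,c6).
row 1 has {Li,Be}; column 1 has {H,Li,Be,B,C} — only He is left for (r1,c1).
row 1 has {He,Li,Be}; column 3 has {H,He,Li,Be,C} — only B is left for (r1,c3).
row 1 has {He,Li,Be,B}; column 5 has {H,He,Li,Be,B} — only C is left for (r1,c5).
row 1 has {He,Li,Be,B,C}; column 6 has {He,Li,Be,B,C} — only H is left for (r1,c6).
row 3 has {H,He,Li,Be,B}; column 2 has {H,Li,Be,B} — only C is left for (r3,c2).
row 4 has {H,Li,Be,B,C}; column 2 has {H,Li,Be,B,C} — only He is left for (r4,c2).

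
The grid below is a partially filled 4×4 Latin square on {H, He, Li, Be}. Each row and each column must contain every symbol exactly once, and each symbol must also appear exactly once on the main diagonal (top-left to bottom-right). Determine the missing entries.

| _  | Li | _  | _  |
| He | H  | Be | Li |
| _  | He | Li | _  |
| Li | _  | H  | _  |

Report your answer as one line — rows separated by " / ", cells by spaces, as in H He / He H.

Be Li He H / He H Be Li / H He Li Be / Li Be H He

(r1,c1) = Be
(r1,c3) = He
(r1,c4) = H
(r3,c1) = H
(r3,c4) = Be
(r4,c2) = Be
(r4,c4) = He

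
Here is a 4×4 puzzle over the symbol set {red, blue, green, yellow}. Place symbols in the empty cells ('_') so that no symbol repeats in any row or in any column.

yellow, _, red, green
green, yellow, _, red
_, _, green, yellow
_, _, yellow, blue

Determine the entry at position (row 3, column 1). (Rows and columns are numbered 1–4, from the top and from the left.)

blue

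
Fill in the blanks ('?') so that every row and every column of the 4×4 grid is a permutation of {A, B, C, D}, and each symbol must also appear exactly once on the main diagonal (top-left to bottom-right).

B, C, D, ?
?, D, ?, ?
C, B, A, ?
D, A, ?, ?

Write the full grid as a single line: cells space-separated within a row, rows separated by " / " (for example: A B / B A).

B C D A / A D C B / C B A D / D A B C

row 1 has {B,C,D}; column 4 is empty so far — only A is left for (r1,c4).
row 2 has {D}; column 1 has {B,C,D} — only A is left for (r2,c1).
row 3 has {A,B,C}; column 4 has {A} — only D is left for (r3,c4).
row 4 has {A,D}; column 4 has {A,D}; the diagonal has {A,B,D} — only C is left for (r4,c4).
row 2 has {A,D}; column 4 has {A,C,D} — only B is left for (r2,c4).
row 4 has {A,C,D}; column 3 has {A,D} — only B is left for (r4,c3).
row 2 has {A,B,D}; column 3 has {A,B,D} — only C is left for (r2,c3).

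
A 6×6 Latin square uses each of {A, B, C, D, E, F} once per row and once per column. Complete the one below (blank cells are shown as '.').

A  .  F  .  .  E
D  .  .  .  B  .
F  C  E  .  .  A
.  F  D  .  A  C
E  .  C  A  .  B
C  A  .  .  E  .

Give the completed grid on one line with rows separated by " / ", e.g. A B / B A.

A B F D C E / D E A C B F / F C E B D A / B F D E A C / E D C A F B / C A B F E D

row 2 has {B,D}; column 2 has {A,C,F} — only E is left for (r2,c2).
row 2 has {B,D,E}; column 3 has {C,D,E,F} — only A is left for (r2,c3).
row 2 has {A,B,D,E}; column 6 has {A,B,C,E} — only F is left for (r2,c6).
row 3 has {A,C,E,F}; column 5 has {A,B,E} — only D is left for (r3,c5).
row 4 has {A,C,D,F}; column 1 has {A,C,D,E,F} — only B is left for (r4,c1).
row 4 has {A,B,C,D,F}; column 4 has {A} — only E is left for (r4,c4).
row 5 has {A,B,C,E}; column 2 has {A,C,E,F} — only D is left for (r5,c2).
row 5 has {A,B,C,D,E}; column 5 has {A,B,D,E} — only F is left for (r5,c5).
row 6 has {A,C,E}; column 3 has {A,C,D,E,F} — only B is left for (r6,c3).
row 6 has {A,B,C,E}; column 6 has {A,B,C,E,F} — only D is left for (r6,c6).
row 1 has {A,E,F}; column 2 has {A,C,D,E,F} — only B is left for (r1,c2).
row 1 has {A,B,E,F}; column 5 has {A,B,D,E,F} — only C is left for (r1,c5).
row 2 has {A,B,D,E,F}; column 4 has {A,E} — only C is left for (r2,c4).
row 3 has {A,C,D,E,F}; column 4 has {A,C,E} — only B is left for (r3,c4).
row 6 has {A,B,C,D,E}; column 4 has {A,B,C,E} — only F is left for (r6,c4).
row 1 has {A,B,C,E,F}; column 4 has {A,B,C,E,F} — only D is left for (r1,c4).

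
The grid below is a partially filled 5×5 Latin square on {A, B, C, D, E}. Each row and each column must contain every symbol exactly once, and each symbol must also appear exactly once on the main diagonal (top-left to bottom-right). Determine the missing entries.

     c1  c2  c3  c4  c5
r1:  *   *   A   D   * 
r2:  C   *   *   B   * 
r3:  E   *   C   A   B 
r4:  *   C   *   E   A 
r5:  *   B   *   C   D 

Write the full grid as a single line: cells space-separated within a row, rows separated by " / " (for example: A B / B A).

B E A D C / C A D B E / E D C A B / D C B E A / A B E C D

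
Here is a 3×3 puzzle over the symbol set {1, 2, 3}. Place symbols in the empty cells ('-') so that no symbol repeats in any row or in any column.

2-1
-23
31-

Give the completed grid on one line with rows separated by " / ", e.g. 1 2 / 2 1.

2 3 1 / 1 2 3 / 3 1 2

(r1,c2): row 1 has {1,2}; column 2 has {1,2}, so it must be 3.
(r2,c1): row 2 has {2,3}; column 1 has {2,3}, so it must be 1.
(r3,c3): row 3 has {1,3}; column 3 has {1,3}, so it must be 2.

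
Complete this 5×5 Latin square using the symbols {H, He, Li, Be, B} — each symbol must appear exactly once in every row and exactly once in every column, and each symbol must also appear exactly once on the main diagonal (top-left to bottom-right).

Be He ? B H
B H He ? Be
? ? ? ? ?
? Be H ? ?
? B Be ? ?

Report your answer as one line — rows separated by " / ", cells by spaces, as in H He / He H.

Be He Li B H / B H He Li Be / H Li B Be He / Li Be H He B / He B Be H Li

Cell (r1,c3): row 1 has {H,He,Be,B}; column 3 has {H,He,Be} → Li.
Cell (r2,c4): row 2 has {H,He,Be,B}; column 4 has {B} → Li.
Cell (r3,c2): row 3 is empty so far; column 2 has {H,He,Be,B} → Li.
Cell (r3,c3): row 3 has {Li}; column 3 has {H,He,Li,Be}; the diagonal has {H,Be} → B.
Cell (r3,c5): row 3 has {Li,B}; column 5 has {H,Be} → He.
Cell (r4,c4): row 4 has {H,Be}; column 4 has {Li,B}; the diagonal has {H,Be,B} → He.
Cell (r5,c4): row 5 has {Be,B}; column 4 has {He,Li,B} → H.
Cell (r5,c5): row 5 has {H,Be,B}; column 5 has {H,He,Be}; the diagonal has {H,He,Be,B} → Li.
Cell (r3,c1): row 3 has {He,Li,B}; column 1 has {Be,B} → H.
Cell (r3,c4): row 3 has {H,He,Li,B}; column 4 has {H,He,Li,B} → Be.
Cell (r4,c1): row 4 has {H,He,Be}; column 1 has {H,Be,B} → Li.
Cell (r4,c5): row 4 has {H,He,Li,Be}; column 5 has {H,He,Li,Be} → B.
Cell (r5,c1): row 5 has {H,Li,Be,B}; column 1 has {H,Li,Be,B} → He.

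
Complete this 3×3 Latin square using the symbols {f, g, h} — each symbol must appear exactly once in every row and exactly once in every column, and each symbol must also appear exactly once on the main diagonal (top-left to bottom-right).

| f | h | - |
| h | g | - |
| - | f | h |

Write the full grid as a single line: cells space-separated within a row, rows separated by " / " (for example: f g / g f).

Cell (r1,c3): row 1 has {f,h}; column 3 has {h} → g.
Cell (r2,c3): row 2 has {g,h}; column 3 has {g,h} → f.
Cell (r3,c1): row 3 has {f,h}; column 1 has {f,h} → g.

f h g / h g f / g f h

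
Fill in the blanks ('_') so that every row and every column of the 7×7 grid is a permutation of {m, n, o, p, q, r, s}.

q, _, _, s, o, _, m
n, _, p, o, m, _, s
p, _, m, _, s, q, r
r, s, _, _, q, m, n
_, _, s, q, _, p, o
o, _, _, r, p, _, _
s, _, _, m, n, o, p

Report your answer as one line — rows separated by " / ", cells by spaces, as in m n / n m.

q p r s o n m / n q p o m r s / p o m n s q r / r s o p q m n / m n s q r p o / o m n r p s q / s r q m n o p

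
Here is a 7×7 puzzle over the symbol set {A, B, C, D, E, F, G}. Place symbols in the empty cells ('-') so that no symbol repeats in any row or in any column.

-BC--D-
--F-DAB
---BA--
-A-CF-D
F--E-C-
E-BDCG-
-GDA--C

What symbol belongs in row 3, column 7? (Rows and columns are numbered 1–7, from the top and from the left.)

(r2,c4) = G
(r5,c2) = D
(r6,c2) = F
(r6,c7) = A
(r7,c1) = B
(r7,c5) = E
(r7,c6) = F
(r1,c4) = F
(r1,c5) = G
(r1,c7) = E
(r2,c1) = C
(r2,c2) = E
(r3,c2) = C
(r3,c6) = E
(r4,c1) = G
(r4,c3) = E
(r4,c6) = B
(r5,c5) = B
(r5,c7) = G
(r1,c1) = A
(r3,c1) = D
(r3,c3) = G
(r3,c7) = F

F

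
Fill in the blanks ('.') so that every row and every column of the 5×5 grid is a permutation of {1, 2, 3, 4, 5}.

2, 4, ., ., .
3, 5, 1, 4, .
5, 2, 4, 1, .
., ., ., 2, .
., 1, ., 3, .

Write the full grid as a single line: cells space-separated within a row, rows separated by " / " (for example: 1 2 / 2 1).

2 4 3 5 1 / 3 5 1 4 2 / 5 2 4 1 3 / 1 3 5 2 4 / 4 1 2 3 5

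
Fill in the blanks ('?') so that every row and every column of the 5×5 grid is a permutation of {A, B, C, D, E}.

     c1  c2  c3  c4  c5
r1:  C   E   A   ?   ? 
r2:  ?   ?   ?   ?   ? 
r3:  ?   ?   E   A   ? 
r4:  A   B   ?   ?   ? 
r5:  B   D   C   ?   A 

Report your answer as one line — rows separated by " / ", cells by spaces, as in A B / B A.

C E A B D / E A B D C / D C E A B / A B D C E / B D C E A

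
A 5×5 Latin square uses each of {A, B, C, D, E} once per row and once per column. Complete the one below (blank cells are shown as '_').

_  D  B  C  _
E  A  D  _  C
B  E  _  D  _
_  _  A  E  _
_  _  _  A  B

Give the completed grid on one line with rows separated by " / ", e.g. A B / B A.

A D B C E / E A D B C / B E C D A / C B A E D / D C E A B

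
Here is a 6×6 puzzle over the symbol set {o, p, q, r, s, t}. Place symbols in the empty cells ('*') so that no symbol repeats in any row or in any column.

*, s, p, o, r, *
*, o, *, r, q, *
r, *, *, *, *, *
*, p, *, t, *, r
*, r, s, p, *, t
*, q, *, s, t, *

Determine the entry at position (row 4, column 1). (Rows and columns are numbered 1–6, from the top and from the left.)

o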